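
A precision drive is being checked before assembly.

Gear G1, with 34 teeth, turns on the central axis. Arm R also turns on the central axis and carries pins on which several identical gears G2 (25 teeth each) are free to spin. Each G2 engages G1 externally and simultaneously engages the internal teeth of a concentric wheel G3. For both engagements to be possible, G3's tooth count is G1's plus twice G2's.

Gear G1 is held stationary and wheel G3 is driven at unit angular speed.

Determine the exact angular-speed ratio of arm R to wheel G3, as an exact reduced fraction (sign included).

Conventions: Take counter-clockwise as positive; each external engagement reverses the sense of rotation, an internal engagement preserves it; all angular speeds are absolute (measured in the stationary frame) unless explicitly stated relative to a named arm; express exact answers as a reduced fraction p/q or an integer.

planetary set (34T centre, 25T on arm, 84T internal) — Willis relation
ring teeth: 34 + 2·25 = 84
34(ω_sun−ω_arm) = −84(ω_ring−ω_arm),  ω_sun = 0, ω_ring = 1
34(0−ω_arm) = −84(1−ω_arm)  ⇒  118·ω_arm = 84  ⇒  ω_arm = 42/59
ω_out/ω_in = 42/59

42/59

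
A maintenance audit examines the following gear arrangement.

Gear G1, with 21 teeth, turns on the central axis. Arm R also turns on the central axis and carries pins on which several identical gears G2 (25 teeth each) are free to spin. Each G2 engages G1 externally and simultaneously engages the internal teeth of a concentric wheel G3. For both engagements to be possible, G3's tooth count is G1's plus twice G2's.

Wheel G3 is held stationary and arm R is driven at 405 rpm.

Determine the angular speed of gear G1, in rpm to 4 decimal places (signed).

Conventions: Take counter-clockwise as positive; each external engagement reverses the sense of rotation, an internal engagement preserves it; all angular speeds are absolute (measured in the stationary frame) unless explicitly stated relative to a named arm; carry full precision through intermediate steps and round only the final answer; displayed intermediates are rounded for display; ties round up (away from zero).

+1774.2857 rpm

recognized (axles ride arm R): planetary set, 21/25/71 teeth
normalise by the input: solve with ω_arm = 1, then scale by 405 rpm
ring teeth: 21 + 2·25 = 71
21(ω_sun−ω_arm) = −71(ω_ring−ω_arm),  ω_ring = 0, ω_arm = 1
ω_sun = 1 − (71/21)(0−1) = 92/21
scale: ω_sun = 92/21 × 405 rpm = +1774.2857 rpm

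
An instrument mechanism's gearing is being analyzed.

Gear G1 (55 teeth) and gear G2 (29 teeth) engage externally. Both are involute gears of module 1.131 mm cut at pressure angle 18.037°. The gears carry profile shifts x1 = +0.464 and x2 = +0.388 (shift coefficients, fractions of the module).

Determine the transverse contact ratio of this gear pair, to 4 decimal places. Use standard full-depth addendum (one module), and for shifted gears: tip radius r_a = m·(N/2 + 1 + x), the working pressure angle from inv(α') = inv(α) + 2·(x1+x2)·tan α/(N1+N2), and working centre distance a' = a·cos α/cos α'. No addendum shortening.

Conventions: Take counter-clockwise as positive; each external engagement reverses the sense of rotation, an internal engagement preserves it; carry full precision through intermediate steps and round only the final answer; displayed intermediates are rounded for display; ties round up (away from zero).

1.6718

class = single-mesh tooth geometry [involute pair 55T × 29T, m = 1.131]
base radii: r_b1 = 29.574022, r_b2 = 15.593575
tip radii: r_a1 = 32.758284, r_a2 = 17.969328
inv(α') = inv(18.037°) + 2·(+0.464+0.388)·tan α/(55+29) = 0.01743447  ⇒  α' = 21.03477°
a' = a·cos α / cos α' = 47.5020·cos 18.037°/cos 21.03477° = 48.392328
action lengths: √(r_a1²−r_b1²) = 14.088377, √(r_a2²−r_b2²) = 8.929566
base pitch p_b = π·m·cos α = 3.378528
CR = (14.088377 + 8.929566 − 48.392328·sin 21.03477°)/3.378528 = 1.671814
contact ratio ≈ 1.6718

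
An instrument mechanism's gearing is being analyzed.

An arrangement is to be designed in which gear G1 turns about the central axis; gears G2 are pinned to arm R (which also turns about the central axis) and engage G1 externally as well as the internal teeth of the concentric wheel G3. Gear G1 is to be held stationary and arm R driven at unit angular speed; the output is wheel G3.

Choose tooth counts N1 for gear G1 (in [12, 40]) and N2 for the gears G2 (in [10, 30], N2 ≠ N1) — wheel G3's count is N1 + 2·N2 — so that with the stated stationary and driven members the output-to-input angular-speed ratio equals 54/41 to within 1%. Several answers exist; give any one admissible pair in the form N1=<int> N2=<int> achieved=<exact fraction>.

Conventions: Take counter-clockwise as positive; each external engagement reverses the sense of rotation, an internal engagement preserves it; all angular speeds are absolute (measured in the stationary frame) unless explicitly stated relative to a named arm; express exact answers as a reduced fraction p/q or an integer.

N1=13 N2=14 achieved=54/41

class = planetary set [ratio 54/41 wanted; Willis about the carrier]
Willis with ω_sun = 0: ω_ring/ω_arm = (N1+N3)/N3; set equal to 54/41  ⇒  N3/N1 = 1/(54/41 − 1) = 41/13
N3 = N1 + 2·N2  ⇒  N2/N1 = (N3/N1 − 1)/2 = (41/13 − 1)/2 = 14/13
smallest multiple with N1 ≥ 12 and N2 ≥ 10: k = 1  ⇒  N1 = 1·13 = 13, N2 = 1·14 = 14 (N1 ≤ 40, N2 ≤ 30, N2 ≠ N1 ✓), N3 = 13 + 2·14 = 41
check: (N1+N3)/N3 with N1 = 13, N3 = 41 gives 54/41; |achieved − target| = 0 ≤ 27/2050 ✓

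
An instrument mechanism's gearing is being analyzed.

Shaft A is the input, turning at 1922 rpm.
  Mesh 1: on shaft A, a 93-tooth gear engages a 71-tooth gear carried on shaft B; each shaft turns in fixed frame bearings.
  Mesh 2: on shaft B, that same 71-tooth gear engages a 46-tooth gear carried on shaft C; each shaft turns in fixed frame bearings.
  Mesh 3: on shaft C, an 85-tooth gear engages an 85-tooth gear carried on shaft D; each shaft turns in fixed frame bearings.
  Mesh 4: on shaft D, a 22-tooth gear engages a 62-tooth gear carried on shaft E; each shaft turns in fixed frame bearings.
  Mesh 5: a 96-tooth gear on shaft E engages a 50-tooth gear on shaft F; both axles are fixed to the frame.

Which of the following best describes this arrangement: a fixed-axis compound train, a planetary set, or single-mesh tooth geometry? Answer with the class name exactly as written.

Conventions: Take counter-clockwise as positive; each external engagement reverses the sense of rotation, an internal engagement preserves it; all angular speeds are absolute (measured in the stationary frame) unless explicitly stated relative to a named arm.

fixed-axis compound train

5-mesh fixed-axis compound train (all bearings frame-fixed)
classification: fixed-axis compound train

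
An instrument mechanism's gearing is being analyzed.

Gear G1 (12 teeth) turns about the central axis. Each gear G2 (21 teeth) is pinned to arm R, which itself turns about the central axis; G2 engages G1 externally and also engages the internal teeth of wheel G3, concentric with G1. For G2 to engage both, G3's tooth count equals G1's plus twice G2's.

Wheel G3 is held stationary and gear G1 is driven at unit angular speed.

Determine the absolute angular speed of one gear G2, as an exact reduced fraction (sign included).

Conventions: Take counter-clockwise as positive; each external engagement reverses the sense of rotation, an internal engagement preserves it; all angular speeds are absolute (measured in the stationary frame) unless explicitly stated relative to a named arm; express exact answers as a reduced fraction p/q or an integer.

-2/7

class = planetary set [G3 = 12+2·21 = 54; Willis about the carrier]
ring teeth: 12 + 2·21 = 54
12(ω_sun−ω_arm) = −54(ω_ring−ω_arm),  ω_ring = 0, ω_sun = 1
12(1−ω_arm) = −54(0−ω_arm)  ⇒  66·ω_arm = 12  ⇒  ω_arm = 2/11
sun–planet mesh: 12·(1−2/11) = −21·(ω_p−ω_arm)  ⇒  ω_p−ω_arm = -36/77
ω_p = 2/11 − 36/77 = -2/7
exact speed ratio = -2/7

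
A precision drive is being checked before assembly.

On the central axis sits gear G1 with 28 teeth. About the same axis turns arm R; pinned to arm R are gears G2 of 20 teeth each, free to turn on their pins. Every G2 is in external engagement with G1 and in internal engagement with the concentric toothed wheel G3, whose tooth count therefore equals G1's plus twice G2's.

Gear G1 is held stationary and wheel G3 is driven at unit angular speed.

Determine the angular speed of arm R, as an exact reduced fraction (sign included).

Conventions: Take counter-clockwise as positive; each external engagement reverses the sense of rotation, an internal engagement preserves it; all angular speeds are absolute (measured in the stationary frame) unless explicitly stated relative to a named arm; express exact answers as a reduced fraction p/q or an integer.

17/24

class = planetary set [G3 = 28+2·20 = 68; Willis about the carrier]
ring teeth: 28 + 2·20 = 68
28(ω_sun−ω_arm) = −68(ω_ring−ω_arm),  ω_sun = 0, ω_ring = 1
28(0−ω_arm) = −68(1−ω_arm)  ⇒  96·ω_arm = 68  ⇒  ω_arm = 17/24
exact speed ratio = 17/24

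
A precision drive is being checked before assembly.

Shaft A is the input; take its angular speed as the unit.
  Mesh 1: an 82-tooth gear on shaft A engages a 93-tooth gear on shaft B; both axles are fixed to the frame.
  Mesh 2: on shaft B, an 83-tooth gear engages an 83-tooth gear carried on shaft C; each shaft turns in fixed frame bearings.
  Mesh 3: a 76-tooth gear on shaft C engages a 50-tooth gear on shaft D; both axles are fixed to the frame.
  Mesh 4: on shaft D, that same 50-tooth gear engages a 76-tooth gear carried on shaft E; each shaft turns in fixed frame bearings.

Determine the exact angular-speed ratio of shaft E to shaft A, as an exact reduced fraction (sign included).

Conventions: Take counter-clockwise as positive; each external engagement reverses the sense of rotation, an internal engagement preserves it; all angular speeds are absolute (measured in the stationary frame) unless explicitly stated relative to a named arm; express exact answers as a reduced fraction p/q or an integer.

82/93

class = fixed-axis compound train [4 meshes; 4 ratios multiply, 4 sense flips]
mesh 1 [82T→93T]: running ratio 82/93, sense −
mesh 2 [83T→83T]: running ratio 82/93, sense +
mesh 3 [76T→50T]: running ratio 3116/2325, sense −
mesh 4 [50T→76T]: running ratio 82/93, sense +
ω_out/ω_in = 82/93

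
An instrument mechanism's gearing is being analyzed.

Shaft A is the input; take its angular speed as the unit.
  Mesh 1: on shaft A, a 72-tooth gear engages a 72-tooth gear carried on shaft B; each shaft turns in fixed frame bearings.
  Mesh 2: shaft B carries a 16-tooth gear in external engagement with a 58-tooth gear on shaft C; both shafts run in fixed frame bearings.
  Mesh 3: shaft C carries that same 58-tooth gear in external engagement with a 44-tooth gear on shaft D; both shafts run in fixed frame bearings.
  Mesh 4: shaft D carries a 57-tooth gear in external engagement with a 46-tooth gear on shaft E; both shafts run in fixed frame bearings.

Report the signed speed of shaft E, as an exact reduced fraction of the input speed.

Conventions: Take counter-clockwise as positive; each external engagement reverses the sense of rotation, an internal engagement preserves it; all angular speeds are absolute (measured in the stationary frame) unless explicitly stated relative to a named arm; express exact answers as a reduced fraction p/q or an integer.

114/253

4-mesh fixed-axis compound train (all bearings frame-fixed)
mesh 1 [72T→72T]: |ω|/ω_in = 1×72/72 = 1, sense flips to −
mesh 2 [16T→58T]: |ω|/ω_in = 1×16/58 = 8/29, sense flips to +
mesh 3 [58T→44T]: |ω|/ω_in = (8/29)×58/44 = 4/11, sense flips to −
mesh 4 [57T→46T]: |ω|/ω_in = (4/11)×57/46 = 114/253, sense flips to +
signed output speed (× input speed) = 114/253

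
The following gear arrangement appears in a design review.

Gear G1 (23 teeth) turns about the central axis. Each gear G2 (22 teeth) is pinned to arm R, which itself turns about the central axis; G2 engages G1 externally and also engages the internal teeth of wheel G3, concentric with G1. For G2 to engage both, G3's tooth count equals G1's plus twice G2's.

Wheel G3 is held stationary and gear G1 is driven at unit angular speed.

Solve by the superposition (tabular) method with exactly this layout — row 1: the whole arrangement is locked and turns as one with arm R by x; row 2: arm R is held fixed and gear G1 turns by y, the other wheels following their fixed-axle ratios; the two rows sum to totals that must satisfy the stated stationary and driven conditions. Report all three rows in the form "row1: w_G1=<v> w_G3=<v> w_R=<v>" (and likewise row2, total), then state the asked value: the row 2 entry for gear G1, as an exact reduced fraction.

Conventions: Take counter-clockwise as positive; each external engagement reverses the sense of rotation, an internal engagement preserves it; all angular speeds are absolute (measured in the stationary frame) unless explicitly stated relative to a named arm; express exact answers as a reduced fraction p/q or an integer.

row1: w_G1=23/90 w_G3=23/90 w_R=23/90
row2: w_G1=67/90 w_G3=-23/90 w_R=0
total: w_G1=1 w_G3=0 w_R=23/90
asked value: 67/90

topology: planetary set — G1 23T / G2 22T / G3 67T, arm = carrier (Willis)
superposition row 1 [locked train]: every member turns x
row 2: sun turns y, ring = −(23/67)·y, arm 0
boundary: total ω_ring = x − (23/67)·y = 0 and total ω_sun = x + y = 1  ⇒  y = 67/90, x = 23/90
row 2 ring = −(23/67)·67/90 = -23/90
totals (row 1 + row 2): sun 23/90 + 67/90 = 1, ring 23/90 + (-23/90) = 0, arm 23/90 + 0 = 23/90
asked cell (row2, sun) = 67/90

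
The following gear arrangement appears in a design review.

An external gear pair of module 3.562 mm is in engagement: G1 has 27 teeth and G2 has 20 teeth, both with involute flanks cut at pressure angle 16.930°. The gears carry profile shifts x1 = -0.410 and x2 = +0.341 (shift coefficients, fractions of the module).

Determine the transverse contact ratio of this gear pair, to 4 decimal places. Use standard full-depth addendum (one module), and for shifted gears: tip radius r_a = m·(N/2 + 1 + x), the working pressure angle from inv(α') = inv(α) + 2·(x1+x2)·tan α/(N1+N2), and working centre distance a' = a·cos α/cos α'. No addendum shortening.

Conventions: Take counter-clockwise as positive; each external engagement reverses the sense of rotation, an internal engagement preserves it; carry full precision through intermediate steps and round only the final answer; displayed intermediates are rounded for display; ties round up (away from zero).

1.7055

single-mesh involute tooth geometry (27T engaging 20T at module 3.562)
base radii: r_b1 = 46.002969, r_b2 = 34.076273
tip radii: r_a1 = 50.188580, r_a2 = 40.396642
inv(α') = inv(16.930°) + 2·(-0.410+0.341)·tan α/(27+20) = 0.00801725  ⇒  α' = 16.35705°
a' = a·cos α / cos α' = 83.7070·cos 16.930°/cos 16.35705° = 83.457141
action lengths: √(r_a1²−r_b1²) = 20.065403, √(r_a2²−r_b2²) = 21.695536
base pitch p_b = π·m·cos α = 10.705377
CR = (20.065403 + 21.695536 − 83.457141·sin 16.35705°)/10.705377 = 1.705456
contact ratio ≈ 1.7055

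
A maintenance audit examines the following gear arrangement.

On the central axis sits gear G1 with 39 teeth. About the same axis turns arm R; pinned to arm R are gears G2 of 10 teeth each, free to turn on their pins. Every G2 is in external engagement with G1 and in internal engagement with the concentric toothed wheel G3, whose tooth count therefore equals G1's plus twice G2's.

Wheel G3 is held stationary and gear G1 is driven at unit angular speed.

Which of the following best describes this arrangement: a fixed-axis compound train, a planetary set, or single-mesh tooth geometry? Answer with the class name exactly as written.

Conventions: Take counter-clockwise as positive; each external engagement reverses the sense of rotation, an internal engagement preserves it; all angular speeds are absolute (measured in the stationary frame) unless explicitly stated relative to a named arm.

planetary set

recognized (axles ride arm R): planetary set, 39/10/59 teeth
classification: planetary set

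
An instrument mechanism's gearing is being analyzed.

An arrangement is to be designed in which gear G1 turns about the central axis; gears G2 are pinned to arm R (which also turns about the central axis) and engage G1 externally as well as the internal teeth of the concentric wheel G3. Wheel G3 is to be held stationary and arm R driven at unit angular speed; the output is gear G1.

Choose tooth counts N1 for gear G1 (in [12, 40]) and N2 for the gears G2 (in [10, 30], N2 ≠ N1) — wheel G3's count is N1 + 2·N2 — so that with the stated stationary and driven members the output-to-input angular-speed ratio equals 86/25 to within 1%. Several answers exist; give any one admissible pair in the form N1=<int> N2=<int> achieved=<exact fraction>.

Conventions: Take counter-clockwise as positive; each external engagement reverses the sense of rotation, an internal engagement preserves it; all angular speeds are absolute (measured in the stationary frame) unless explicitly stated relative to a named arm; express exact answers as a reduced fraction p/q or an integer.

design class (target 86/25): planetary set
Willis with ω_ring = 0: ω_sun/ω_arm = (N1+N3)/N1; set equal to 86/25  ⇒  N3/N1 = 86/25 − 1 = 61/25
N3 = N1 + 2·N2  ⇒  N2/N1 = (N3/N1 − 1)/2 = (61/25 − 1)/2 = 18/25
smallest multiple with N1 ≥ 12 and N2 ≥ 10: k = 1  ⇒  N1 = 1·25 = 25, N2 = 1·18 = 18 (N1 ≤ 40, N2 ≤ 30, N2 ≠ N1 ✓), N3 = 25 + 2·18 = 61
check: (N1+N3)/N1 with N1 = 25, N3 = 61 gives 86/25; |achieved − target| = 0 ≤ 43/1250 ✓

N1=25 N2=18 achieved=86/25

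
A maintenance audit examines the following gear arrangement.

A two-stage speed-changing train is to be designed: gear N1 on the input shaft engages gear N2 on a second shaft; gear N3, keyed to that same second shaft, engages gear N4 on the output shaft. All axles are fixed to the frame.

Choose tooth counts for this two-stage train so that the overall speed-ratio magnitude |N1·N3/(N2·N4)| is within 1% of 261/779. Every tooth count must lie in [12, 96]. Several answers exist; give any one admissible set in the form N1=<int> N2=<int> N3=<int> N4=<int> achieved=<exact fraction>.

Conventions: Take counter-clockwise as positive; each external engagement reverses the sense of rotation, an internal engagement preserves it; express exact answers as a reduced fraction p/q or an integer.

2-stage fixed-axis compound train for ratio 261/779
target = 261/779 in lowest terms: an exact hit needs N1·N3 = k·261 and N2·N4 = k·779 for one integer k, every count in [12, 96]; additionally prefer no 1:1 stage (N1 ≠ N2, N3 ≠ N4)
k = 1: no 1:1-free in-range split of k·261 and k·779 into factor pairs; take k = 2
k = 2: N1·N3 = 522 = 18·29, N2·N4 = 1558 = 19·82
achieved = 18·29/(19·82) = 261/779; |achieved − target| = 0 ≤ 261/77900 ✓

N1=18 N2=19 N3=29 N4=82 achieved=261/779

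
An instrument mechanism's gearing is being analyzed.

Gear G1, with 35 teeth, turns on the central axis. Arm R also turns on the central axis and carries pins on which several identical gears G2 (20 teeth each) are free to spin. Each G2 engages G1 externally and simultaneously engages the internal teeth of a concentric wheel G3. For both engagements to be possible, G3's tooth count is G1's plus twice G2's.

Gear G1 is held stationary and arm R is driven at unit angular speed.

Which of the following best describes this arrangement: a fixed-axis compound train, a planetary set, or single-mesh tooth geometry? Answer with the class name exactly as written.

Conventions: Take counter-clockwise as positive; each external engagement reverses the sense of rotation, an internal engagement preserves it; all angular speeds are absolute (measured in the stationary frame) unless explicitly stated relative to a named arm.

planetary set (35T centre, 20T on arm, 75T internal) — Willis relation
classification: planetary set

planetary set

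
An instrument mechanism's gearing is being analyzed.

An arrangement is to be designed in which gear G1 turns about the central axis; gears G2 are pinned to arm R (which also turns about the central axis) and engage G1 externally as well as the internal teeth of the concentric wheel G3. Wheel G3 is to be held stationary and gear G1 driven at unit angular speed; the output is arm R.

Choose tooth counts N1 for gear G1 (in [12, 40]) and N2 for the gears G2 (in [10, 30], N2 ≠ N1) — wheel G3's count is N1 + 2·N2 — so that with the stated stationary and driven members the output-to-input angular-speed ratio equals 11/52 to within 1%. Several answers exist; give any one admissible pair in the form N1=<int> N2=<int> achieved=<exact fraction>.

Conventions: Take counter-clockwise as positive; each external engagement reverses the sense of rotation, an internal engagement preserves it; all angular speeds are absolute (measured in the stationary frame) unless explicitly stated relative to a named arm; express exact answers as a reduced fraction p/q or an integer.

planetary set to be sized for 11/52 (Willis relation)
Willis with ω_ring = 0: ω_arm/ω_sun = N1/(N1+N3); set equal to 11/52  ⇒  N3/N1 = 1/(11/52) − 1 = 41/11
N3 = N1 + 2·N2  ⇒  N2/N1 = (N3/N1 − 1)/2 = (41/11 − 1)/2 = 15/11
smallest multiple with N1 ≥ 12 and N2 ≥ 10: k = 2  ⇒  N1 = 2·11 = 22, N2 = 2·15 = 30 (N1 ≤ 40, N2 ≤ 30, N2 ≠ N1 ✓), N3 = 22 + 2·30 = 82
check: N1/(N1+N3) with N1 = 22, N3 = 82 gives 11/52; |achieved − target| = 0 ≤ 11/5200 ✓

N1=22 N2=30 achieved=11/52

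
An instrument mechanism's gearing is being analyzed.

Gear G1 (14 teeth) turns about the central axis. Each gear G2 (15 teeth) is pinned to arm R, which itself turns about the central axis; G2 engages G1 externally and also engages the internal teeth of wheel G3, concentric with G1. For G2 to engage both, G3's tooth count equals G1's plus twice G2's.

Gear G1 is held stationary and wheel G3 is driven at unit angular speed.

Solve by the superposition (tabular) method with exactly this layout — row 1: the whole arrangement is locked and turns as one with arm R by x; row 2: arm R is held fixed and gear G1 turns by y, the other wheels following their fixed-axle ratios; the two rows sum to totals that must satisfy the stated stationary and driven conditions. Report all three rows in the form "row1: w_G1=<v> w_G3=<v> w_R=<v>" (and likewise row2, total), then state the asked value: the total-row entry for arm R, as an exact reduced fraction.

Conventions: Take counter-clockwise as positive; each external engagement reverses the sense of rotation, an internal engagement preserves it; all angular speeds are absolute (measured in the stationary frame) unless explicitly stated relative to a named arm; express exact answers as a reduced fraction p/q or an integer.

class = planetary set [G3 = 14+2·15 = 44; Willis about the carrier]
superposition row 1 [locked train]: every member turns x
row 2 (arm held, sun turns y): ω_ring = −(14/44)·y, ω_arm = 0
boundary: total ω_sun = x + y = 0 and total ω_ring = x − (14/44)·y = 1  ⇒  y = -22/29, x = 22/29
row 2 ring = −(14/44)·(-22/29) = 7/29
totals (row 1 + row 2): sun 22/29 + (-22/29) = 0, ring 22/29 + 7/29 = 1, arm 22/29 + 0 = 22/29
asked cell (total, arm) = 22/29

row1: w_G1=22/29 w_G3=22/29 w_R=22/29
row2: w_G1=-22/29 w_G3=7/29 w_R=0
total: w_G1=0 w_G3=1 w_R=22/29
asked value: 22/29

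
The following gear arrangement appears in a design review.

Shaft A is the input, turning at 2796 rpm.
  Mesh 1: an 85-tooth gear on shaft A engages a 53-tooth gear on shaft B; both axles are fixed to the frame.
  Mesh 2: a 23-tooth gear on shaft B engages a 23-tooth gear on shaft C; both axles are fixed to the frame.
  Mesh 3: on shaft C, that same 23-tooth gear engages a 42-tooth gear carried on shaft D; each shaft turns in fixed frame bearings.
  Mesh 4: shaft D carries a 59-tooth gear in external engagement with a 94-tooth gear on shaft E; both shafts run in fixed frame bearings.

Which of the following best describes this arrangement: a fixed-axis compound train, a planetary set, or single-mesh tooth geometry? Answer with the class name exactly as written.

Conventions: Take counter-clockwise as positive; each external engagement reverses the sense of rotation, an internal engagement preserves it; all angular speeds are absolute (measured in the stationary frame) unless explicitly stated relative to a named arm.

4-mesh fixed-axis compound train (all bearings frame-fixed)
classification: fixed-axis compound train

fixed-axis compound train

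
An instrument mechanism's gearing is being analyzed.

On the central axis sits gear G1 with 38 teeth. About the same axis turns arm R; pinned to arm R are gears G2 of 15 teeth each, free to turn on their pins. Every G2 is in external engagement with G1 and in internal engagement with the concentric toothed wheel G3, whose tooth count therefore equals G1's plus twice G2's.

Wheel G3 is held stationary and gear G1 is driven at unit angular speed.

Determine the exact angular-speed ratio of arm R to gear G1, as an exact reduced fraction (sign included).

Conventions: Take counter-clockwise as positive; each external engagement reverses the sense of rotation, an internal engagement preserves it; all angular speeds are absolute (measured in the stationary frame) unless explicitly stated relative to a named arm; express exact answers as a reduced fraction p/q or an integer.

19/53

planetary set (38T centre, 15T on arm, 68T internal) — Willis relation
ring teeth: 38 + 2·15 = 68
38(ω_sun−ω_arm) = −68(ω_ring−ω_arm),  ω_ring = 0, ω_sun = 1
38(1−ω_arm) = −68(0−ω_arm)  ⇒  106·ω_arm = 38  ⇒  ω_arm = 19/53
ω_out/ω_in = 19/53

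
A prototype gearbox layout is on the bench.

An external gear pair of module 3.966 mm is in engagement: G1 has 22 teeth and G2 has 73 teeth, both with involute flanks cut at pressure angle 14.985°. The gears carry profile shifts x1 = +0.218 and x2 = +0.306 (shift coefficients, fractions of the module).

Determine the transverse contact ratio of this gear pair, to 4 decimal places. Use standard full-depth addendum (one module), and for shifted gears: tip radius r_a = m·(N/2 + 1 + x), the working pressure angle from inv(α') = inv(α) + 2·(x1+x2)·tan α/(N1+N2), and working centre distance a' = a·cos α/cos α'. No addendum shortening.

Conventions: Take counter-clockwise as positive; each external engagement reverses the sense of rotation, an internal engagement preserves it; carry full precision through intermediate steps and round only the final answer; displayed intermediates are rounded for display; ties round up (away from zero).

1.8496

single-mesh involute tooth geometry (22T engaging 73T at module 3.966)
base radii: r_b1 = 42.142435, r_b2 = 139.836261
tip radii: r_a1 = 48.456588, r_a2 = 149.938596
inv(α') = inv(14.985°) + 2·(+0.218+0.306)·tan α/(22+73) = 0.00908384  ⇒  α' = 17.03616°
a' = a·cos α / cos α' = 188.3850·cos 14.985°/cos 17.03616° = 190.330385
action lengths: √(r_a1²−r_b1²) = 23.917695, √(r_a2²−r_b2²) = 54.105478
base pitch p_b = π·m·cos α = 12.035851
CR = (23.917695 + 54.105478 − 190.330385·sin 17.03616°)/12.035851 = 1.849565
contact ratio ≈ 1.8496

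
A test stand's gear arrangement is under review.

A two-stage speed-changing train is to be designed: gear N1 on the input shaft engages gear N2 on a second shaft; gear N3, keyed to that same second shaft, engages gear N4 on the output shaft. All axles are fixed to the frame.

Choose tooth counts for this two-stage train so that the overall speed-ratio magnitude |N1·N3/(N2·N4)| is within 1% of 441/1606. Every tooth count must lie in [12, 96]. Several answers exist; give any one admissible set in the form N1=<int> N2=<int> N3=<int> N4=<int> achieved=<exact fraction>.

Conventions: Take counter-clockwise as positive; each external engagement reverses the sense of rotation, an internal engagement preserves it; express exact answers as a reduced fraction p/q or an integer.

2-stage fixed-axis compound train for ratio 441/1606
target = 441/1606 in lowest terms: an exact hit needs N1·N3 = k·441 and N2·N4 = k·1606 for one integer k, every count in [12, 96]; additionally prefer no 1:1 stage (N1 ≠ N2, N3 ≠ N4)
k = 1: N1·N3 = 441 = 21·21, N2·N4 = 1606 = 22·73
achieved = 21·21/(22·73) = 441/1606; |achieved − target| = 0 ≤ 441/160600 ✓

N1=21 N2=22 N3=21 N4=73 achieved=441/1606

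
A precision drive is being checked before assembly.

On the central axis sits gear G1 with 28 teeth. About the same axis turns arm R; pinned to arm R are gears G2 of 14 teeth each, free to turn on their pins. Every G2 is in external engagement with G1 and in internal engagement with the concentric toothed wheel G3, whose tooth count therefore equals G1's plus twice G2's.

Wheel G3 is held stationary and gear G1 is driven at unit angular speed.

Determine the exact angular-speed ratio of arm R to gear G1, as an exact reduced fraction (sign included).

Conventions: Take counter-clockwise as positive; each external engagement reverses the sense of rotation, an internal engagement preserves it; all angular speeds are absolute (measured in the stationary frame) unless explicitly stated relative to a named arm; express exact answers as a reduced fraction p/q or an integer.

class = planetary set [G3 = 28+2·14 = 56; Willis about the carrier]
ring teeth: 28 + 2·14 = 56
28(ω_sun−ω_arm) = −56(ω_ring−ω_arm),  ω_ring = 0, ω_sun = 1
28(1−ω_arm) = −56(0−ω_arm)  ⇒  84·ω_arm = 28  ⇒  ω_arm = 1/3
ω_out/ω_in = 1/3

1/3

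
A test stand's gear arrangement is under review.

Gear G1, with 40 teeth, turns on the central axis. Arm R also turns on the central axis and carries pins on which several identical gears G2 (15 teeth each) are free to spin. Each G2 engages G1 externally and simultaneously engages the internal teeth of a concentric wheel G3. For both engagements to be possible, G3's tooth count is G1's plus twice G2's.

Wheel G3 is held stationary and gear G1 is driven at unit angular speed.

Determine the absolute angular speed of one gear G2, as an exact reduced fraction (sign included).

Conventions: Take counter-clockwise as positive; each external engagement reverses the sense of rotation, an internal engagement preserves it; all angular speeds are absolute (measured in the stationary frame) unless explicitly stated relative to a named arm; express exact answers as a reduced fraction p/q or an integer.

planetary set (40T centre, 15T on arm, 70T internal) — Willis relation
ring teeth: 40 + 2·15 = 70
40(ω_sun−ω_arm) = −70(ω_ring−ω_arm),  ω_ring = 0, ω_sun = 1
40(1−ω_arm) = −70(0−ω_arm)  ⇒  110·ω_arm = 40  ⇒  ω_arm = 4/11
sun–planet mesh: 40·(1−4/11) = −15·(ω_p−ω_arm)  ⇒  ω_p−ω_arm = -56/33
ω_p = 4/11 − 56/33 = -4/3
exact speed ratio = -4/3

-4/3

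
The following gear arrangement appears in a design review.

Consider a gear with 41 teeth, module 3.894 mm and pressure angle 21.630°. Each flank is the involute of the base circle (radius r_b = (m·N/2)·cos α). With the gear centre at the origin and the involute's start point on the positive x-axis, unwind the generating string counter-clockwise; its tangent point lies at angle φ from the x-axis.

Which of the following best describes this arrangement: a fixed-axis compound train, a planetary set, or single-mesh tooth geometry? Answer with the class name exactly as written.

recognized (one wheel, involute flank): single-mesh tooth geometry, m = 3.894, N = 41
classification: single-mesh tooth geometry

single-mesh tooth geometry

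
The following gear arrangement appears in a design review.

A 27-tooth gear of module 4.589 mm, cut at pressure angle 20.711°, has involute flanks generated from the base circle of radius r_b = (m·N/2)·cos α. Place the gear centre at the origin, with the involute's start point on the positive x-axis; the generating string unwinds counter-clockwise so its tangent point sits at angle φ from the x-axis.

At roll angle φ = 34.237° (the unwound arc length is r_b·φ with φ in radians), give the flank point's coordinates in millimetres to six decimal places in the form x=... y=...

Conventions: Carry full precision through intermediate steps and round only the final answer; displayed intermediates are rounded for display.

x=67.388171 y=3.976024

single-mesh involute tooth geometry (27T wheel at module 4.589)
pitch radius r_p = m·N/2 = 4.589·27/2 = 61.951500
base radius r_b = r_p·cos α = 61.951500·cos 20.711° = 57.947956
roll angle φ = 34.237° = 0.59754838 rad
x = r_b·(cos φ + φ·sin φ) = 67.388171
y = r_b·(sin φ − φ·cos φ) = 3.976024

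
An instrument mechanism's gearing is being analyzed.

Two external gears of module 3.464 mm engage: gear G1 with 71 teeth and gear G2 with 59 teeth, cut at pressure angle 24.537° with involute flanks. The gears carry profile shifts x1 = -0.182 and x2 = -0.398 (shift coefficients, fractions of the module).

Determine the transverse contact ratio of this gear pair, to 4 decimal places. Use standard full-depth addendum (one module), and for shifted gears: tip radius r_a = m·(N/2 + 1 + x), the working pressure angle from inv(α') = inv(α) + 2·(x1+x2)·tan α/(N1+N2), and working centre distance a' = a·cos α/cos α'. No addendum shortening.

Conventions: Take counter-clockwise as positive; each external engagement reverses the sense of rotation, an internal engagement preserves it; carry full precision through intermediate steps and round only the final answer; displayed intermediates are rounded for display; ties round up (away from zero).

1.6520

recognized (one external pair, fixed centres): single-mesh tooth geometry, m = 3.464, N1 = 71, N2 = 59
base radii: r_b1 = 111.866803, r_b2 = 92.959737
tip radii: r_a1 = 125.805552, r_a2 = 104.273328
inv(α') = inv(24.537°) + 2·(-0.182-0.398)·tan α/(71+59) = 0.02418150  ⇒  α' = 23.35397°
a' = a·cos α / cos α' = 225.1600·cos 24.537°/cos 23.35397° = 223.104761
action lengths: √(r_a1²−r_b1²) = 57.557410, √(r_a2²−r_b2²) = 47.237847
base pitch p_b = π·m·cos α = 9.899716
CR = (57.557410 + 47.237847 − 223.104761·sin 23.35397°)/9.899716 = 1.651985
contact ratio ≈ 1.6520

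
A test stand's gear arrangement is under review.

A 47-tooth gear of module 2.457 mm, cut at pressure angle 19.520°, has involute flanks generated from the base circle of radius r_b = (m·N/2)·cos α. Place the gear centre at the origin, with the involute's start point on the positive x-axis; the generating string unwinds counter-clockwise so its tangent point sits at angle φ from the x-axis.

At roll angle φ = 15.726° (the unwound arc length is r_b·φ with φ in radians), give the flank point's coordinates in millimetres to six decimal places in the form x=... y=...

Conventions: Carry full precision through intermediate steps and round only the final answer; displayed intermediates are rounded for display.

x=56.432346 y=0.372268

recognized (one wheel, involute flank): single-mesh tooth geometry, m = 2.457, N = 47
pitch radius r_p = m·N/2 = 2.457·47/2 = 57.739500
base radius r_b = r_p·cos α = 57.739500·cos 19.520° = 54.420917
roll angle φ = 15.726° = 0.27447048 rad
x = r_b·(cos φ + φ·sin φ) = 56.432346
y = r_b·(sin φ − φ·cos φ) = 0.372268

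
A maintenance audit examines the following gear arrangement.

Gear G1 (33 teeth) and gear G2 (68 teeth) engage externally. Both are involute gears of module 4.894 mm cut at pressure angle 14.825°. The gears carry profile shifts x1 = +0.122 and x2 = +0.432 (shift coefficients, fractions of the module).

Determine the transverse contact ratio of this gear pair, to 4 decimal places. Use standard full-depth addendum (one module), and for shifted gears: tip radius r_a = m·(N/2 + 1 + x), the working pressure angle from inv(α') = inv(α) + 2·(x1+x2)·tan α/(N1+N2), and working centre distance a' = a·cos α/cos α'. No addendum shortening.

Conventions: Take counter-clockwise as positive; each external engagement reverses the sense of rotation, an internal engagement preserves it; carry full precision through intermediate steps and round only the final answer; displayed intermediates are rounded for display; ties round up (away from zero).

topology: single-mesh involute geometry — m = 4.894, 33T/68T pair
base radii: r_b1 = 78.062948, r_b2 = 160.856983
tip radii: r_a1 = 86.242068, r_a2 = 173.404208
inv(α') = inv(14.825°) + 2·(+0.122+0.432)·tan α/(33+68) = 0.00883678  ⇒  α' = 16.88397°
a' = a·cos α / cos α' = 247.1470·cos 14.825°/cos 16.88397° = 249.682520
action lengths: √(r_a1²−r_b1²) = 36.658839, √(r_a2²−r_b2²) = 64.761489
base pitch p_b = π·m·cos α = 14.863150
CR = (36.658839 + 64.761489 − 249.682520·sin 16.88397°)/14.863150 = 1.944671
contact ratio ≈ 1.9447

1.9447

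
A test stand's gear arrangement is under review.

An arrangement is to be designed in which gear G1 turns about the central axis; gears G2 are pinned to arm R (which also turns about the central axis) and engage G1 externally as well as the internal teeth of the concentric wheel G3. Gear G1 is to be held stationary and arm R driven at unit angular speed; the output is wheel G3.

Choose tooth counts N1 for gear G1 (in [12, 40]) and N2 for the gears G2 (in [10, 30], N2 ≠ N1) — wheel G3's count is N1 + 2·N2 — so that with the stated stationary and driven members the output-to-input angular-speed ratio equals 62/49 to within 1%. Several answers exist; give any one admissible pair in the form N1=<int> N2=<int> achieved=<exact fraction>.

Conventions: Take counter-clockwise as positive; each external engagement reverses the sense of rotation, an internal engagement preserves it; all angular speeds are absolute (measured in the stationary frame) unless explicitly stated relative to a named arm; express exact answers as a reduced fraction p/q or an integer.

planetary set to be sized for 62/49 (Willis relation)
Willis with ω_sun = 0: ω_ring/ω_arm = (N1+N3)/N3; set equal to 62/49  ⇒  N3/N1 = 1/(62/49 − 1) = 49/13
N3 = N1 + 2·N2  ⇒  N2/N1 = (N3/N1 − 1)/2 = (49/13 − 1)/2 = 18/13
smallest multiple with N1 ≥ 12 and N2 ≥ 10: k = 1  ⇒  N1 = 1·13 = 13, N2 = 1·18 = 18 (N1 ≤ 40, N2 ≤ 30, N2 ≠ N1 ✓), N3 = 13 + 2·18 = 49
check: (N1+N3)/N3 with N1 = 13, N3 = 49 gives 62/49; |achieved − target| = 0 ≤ 31/2450 ✓

N1=13 N2=18 achieved=62/49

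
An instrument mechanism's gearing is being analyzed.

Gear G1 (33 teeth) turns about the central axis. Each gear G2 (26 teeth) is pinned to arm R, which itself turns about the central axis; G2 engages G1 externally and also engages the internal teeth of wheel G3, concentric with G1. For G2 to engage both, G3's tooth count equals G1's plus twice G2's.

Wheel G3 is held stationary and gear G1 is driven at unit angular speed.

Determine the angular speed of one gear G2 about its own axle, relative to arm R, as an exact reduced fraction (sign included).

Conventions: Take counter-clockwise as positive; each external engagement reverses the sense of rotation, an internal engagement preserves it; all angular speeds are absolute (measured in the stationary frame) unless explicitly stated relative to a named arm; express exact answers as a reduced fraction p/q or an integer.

-2805/3068

recognized (axles ride arm R): planetary set, 33/26/85 teeth
ring teeth: 33 + 2·26 = 85
33(ω_sun−ω_arm) = −85(ω_ring−ω_arm),  ω_ring = 0, ω_sun = 1
33(1−ω_arm) = −85(0−ω_arm)  ⇒  118·ω_arm = 33  ⇒  ω_arm = 33/118
sun–planet mesh: 33·(1−33/118) = −26·(ω_p−ω_arm)  ⇒  ω_p−ω_arm = -2805/3068
exact speed ratio = -2805/3068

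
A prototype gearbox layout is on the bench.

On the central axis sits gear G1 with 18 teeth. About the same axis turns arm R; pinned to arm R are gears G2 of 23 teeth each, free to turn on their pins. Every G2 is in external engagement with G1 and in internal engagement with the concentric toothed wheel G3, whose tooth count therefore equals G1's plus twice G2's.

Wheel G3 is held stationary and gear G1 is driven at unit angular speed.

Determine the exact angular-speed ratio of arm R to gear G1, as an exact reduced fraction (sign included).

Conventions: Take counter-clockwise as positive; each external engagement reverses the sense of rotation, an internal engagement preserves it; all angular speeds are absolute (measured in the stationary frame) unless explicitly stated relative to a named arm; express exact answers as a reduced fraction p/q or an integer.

9/41

planetary set (18T centre, 23T on arm, 64T internal) — Willis relation
ring teeth: 18 + 2·23 = 64
18(ω_sun−ω_arm) = −64(ω_ring−ω_arm),  ω_ring = 0, ω_sun = 1
18(1−ω_arm) = −64(0−ω_arm)  ⇒  82·ω_arm = 18  ⇒  ω_arm = 9/41
ω_out/ω_in = 9/41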